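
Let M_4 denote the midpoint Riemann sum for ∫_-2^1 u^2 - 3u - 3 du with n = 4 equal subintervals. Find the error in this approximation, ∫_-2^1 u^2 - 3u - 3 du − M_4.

Exact integral: ∫_-2^1 f(u) du = -1.5.
M_4 = -1.640625.
Error = -1.5 − (-1.640625) = 0.140625.

0.140625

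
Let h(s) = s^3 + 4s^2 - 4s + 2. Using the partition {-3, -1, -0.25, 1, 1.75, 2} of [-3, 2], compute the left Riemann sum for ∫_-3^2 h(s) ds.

62.1953125

Subinterval widths: 2, 0.75, 1.25, 0.75, 0.25.
Left endpoints: -3, -1, -0.25, 1, 1.75.
h(-3) = 23, h(-1) = 9, h(-0.25) = 3.234375, h(1) = 3, h(1.75) = 12.609375.
Sum = Σ Δs_i · h(s_i).
Sum = 62.1953125.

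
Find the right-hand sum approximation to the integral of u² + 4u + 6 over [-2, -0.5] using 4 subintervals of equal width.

Δu = (-0.5 − (-2))/4 = 0.375.
Right endpoints: -1.625, -1.25, -0.875, -0.5.
f(-1.625) = 2.140625, f(-1.25) = 2.5625, f(-0.875) = 3.265625, f(-0.5) = 4.25.
Sum = Δu · [f(-1.625) + f(-1.25) + f(-0.875) + f(-0.5)].
Sum = 4.58203125.

4.58203125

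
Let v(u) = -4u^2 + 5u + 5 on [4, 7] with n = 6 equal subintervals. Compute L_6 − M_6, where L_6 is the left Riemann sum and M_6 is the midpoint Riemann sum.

L_6 = -245.75.
M_6 = -274.25.
L_6 − M_6 = 28.5.

28.5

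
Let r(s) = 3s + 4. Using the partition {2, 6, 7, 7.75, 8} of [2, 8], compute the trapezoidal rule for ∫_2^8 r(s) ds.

Subinterval widths: 4, 1, 0.75, 0.25.
r(2) = 10, r(6) = 22, r(7) = 25, r(7.75) = 27.25, r(8) = 28.
On each subinterval the trapezoid contributes (Δs_i/2)·[r(s_{i-1}) + r(s_i)].
Sum = 114.

114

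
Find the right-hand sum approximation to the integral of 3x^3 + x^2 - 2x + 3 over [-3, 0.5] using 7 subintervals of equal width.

-17.5

Δx = (0.5 − (-3))/7 = 0.5.
Right endpoints: -2.5, -2, -1.5, -1, -0.5, 0, 0.5.
f(-2.5) = -32.625, f(-2) = -13, f(-1.5) = -1.875, f(-1) = 3, f(-0.5) = 3.875, f(0) = 3, f(0.5) = 2.625.
Sum = Δx · [f(-2.5) + f(-2) + f(-1.5) + ...].
Sum = -17.5.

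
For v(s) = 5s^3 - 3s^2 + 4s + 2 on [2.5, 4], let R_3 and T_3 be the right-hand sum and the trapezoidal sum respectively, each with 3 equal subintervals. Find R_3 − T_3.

R_3 = 302.8125.
T_3 = 248.15625.
R_3 − T_3 = 54.65625.

54.65625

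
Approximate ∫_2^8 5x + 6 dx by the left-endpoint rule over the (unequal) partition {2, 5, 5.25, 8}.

Subinterval widths: 3, 0.25, 2.75.
Left endpoints: 2, 5, 5.25.
f(2) = 16, f(5) = 31, f(5.25) = 32.25.
Sum = Σ Δx_i · f(x_i).
Sum = 144.4375.

144.4375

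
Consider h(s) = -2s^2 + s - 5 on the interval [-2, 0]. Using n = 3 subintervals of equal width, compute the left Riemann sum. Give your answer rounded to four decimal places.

-20.9630

Δs = (0 − (-2))/3 = 2/3.
Left endpoints: -2, -4/3, -2/3.
h(-2) = -15, h(-4/3) = -89/9, h(-2/3) = -59/9.
Sum = Δs · [h(-2) + h(-4/3) + h(-2/3)].
Sum ≈ -20.9630.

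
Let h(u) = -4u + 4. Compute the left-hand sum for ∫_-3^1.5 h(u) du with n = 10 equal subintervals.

Δu = (1.5 − (-3))/10 = 0.45.
Left endpoints: -3, -2.55, -2.1, -1.65, -1.2, -0.75, -0.3, 0.15, 0.6, 1.05.
h(-3) = 16, h(-2.55) = 14.2, h(-2.1) = 12.4, h(-1.65) = 10.6, h(-1.2) = 8.8, h(-0.75) = 7, h(-0.3) = 5.2, h(0.15) = 3.4, h(0.6) = 1.6, h(1.05) = -0.2.
Sum = Δu · [h(-3) + h(-2.55) + h(-2.1) + ...].
Sum = 35.55.

35.55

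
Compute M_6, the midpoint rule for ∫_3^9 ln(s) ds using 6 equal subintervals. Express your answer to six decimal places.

Δs = (9 − 3)/6 = 1.
Midpoints: 3.5, 4.5, 5.5, 6.5, 7.5, 8.5.
f(3.5) ≈ 1.252763, f(4.5) ≈ 1.504077, f(5.5) ≈ 1.704748, f(6.5) ≈ 1.871802, f(7.5) ≈ 2.014903, f(8.5) ≈ 2.140066.
Sum = Δs · [f(3.5) + f(4.5) + f(5.5) + ...].
Sum ≈ 10.488360.

10.488360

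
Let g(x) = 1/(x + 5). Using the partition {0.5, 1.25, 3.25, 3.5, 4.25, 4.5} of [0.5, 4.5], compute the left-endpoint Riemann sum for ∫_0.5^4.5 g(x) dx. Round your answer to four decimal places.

Subinterval widths: 0.75, 2, 0.25, 0.75, 0.25.
Left endpoints: 0.5, 1.25, 3.25, 3.5, 4.25.
g(0.5) = 2/11, g(1.25) = 0.16, g(3.25) = 4/33, g(3.5) = 2/17, g(4.25) = 4/37.
Sum = Σ Δx_i · g(x_i).
Sum ≈ 0.6019.

0.6019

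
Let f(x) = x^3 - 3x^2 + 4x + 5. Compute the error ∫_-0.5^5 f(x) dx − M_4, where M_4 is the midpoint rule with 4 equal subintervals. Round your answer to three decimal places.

3.250

Exact integral: ∫_-0.5^5 f(x) dx = 108.109375.
M_4 ≈ 104.85986.
Error ≈ 108.109375 − 104.85986 ≈ 3.250.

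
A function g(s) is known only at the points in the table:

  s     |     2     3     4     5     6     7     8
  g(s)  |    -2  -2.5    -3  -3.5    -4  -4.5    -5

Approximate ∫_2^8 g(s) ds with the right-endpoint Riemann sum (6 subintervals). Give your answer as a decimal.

Δs = 1.
Sum = 1·[(-2.5) + (-3) + (-3.5) + (-4) + (-4.5) + (-5)] = -22.5.

-22.5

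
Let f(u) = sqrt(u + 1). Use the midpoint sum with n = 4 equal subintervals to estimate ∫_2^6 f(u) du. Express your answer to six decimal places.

8.886867

Δu = (6 − 2)/4 = 1.
Midpoints: 2.5, 3.5, 4.5, 5.5.
f(2.5) ≈ 1.870829, f(3.5) ≈ 2.121320, f(4.5) ≈ 2.345208, f(5.5) ≈ 2.549510.
Sum = Δu · [f(2.5) + f(3.5) + f(4.5) + f(5.5)].
Sum ≈ 8.886867.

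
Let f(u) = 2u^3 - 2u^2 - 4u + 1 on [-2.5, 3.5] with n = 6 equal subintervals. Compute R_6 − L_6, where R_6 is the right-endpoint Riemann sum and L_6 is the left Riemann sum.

R_6 = 52.
L_6 = -29.
R_6 − L_6 = 81.

81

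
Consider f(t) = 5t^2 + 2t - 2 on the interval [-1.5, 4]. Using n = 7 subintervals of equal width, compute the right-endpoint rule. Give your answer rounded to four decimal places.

Δt = (4 − (-1.5))/7 = 11/14.
Right endpoints: -5/7, 1/14, 6/7, 23/14, 17/7, 45/14, 4.
f(-5/7) = -43/49, f(1/14) = -359/196, f(6/7) = 166/49, f(23/14) = 2897/196, f(17/7) = 1585/49, f(45/14) = 10993/196, f(4) = 86.
Sum = Δt · [f(-5/7) + f(1/14) + f(6/7) + ...].
Sum ≈ 149.2015.

149.2015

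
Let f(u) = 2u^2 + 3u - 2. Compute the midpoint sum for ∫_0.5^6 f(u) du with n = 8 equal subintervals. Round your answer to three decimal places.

Δu = (6 − 0.5)/8 = 0.6875.
Midpoints: 0.84375, 1.53125, 2.21875, 2.90625, 3.59375, 4.28125, 4.96875, 5.65625.
f(0.84375) = 1001/512, f(1.53125) = 3729/512, f(2.21875) = 7425/512, f(2.90625) = 12089/512, f(3.59375) = 17721/512, f(4.28125) = 24321/512, f(4.96875) = 31889/512, f(5.65625) = 40425/512.
Sum = Δu · [f(0.84375) + f(1.53125) + f(2.21875) + ...].
Sum ≈ 186.108.

186.108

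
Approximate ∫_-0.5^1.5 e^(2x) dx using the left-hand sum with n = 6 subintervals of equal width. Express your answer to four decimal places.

Δx = (1.5 − (-0.5))/6 = 1/3.
Left endpoints: -0.5, -1/6, 1/6, 0.5, 5/6, 7/6.
f(-0.5) ≈ 0.3679, f(-1/6) ≈ 0.7165, f(1/6) ≈ 1.3956, f(0.5) ≈ 2.7183, f(5/6) ≈ 5.2945, f(7/6) ≈ 10.3123.
Sum = Δx · [f(-0.5) + f(-1/6) + f(1/6) + ...].
Sum ≈ 6.9350.

6.9350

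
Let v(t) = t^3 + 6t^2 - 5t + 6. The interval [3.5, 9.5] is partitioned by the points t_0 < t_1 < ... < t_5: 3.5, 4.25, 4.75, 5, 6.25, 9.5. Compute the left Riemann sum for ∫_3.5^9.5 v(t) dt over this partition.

2012.9140625

Subinterval widths: 0.75, 0.5, 0.25, 1.25, 3.25.
Left endpoints: 3.5, 4.25, 4.75, 5, 6.25.
v(3.5) = 104.875, v(4.25) = 169.890625, v(4.75) = 224.796875, v(5) = 256, v(6.25) = 453.265625.
Sum = Σ Δt_i · v(t_i).
Sum = 2012.9140625.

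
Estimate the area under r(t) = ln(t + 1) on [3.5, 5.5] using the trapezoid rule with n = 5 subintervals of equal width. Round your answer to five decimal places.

Δt = (5.5 − 3.5)/5 = 0.4.
r(3.5) ≈ 1.50408, r(3.9) ≈ 1.58924, r(4.3) ≈ 1.66771, r(4.7) ≈ 1.74047, r(5.1) ≈ 1.80829, r(5.5) ≈ 1.87180.
T_5 = (Δt/2)·[r(t_0) + 2r(t_1) + ... + 2r(t_{4}) + r(t_5)].
Sum ≈ 3.39745.

3.39745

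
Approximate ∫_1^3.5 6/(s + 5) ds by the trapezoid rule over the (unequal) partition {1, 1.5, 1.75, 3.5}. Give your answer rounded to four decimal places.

2.1027

Subinterval widths: 0.5, 0.25, 1.75.
f(1) = 1, f(1.5) = 12/13, f(1.75) = 8/9, f(3.5) = 12/17.
On each subinterval the trapezoid contributes (Δs_i/2)·[f(s_{i-1}) + f(s_i)].
Sum ≈ 2.1027.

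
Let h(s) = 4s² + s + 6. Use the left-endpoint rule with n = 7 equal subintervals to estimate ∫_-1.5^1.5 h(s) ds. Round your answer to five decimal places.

Δs = (1.5 − (-1.5))/7 = 3/7.
Left endpoints: -1.5, -15/14, -9/14, -3/14, 3/14, 9/14, 15/14.
h(-1.5) = 13.5, h(-15/14) = 933/98, h(-9/14) = 687/98, h(-3/14) = 585/98, h(3/14) = 627/98, h(9/14) = 813/98, h(15/14) = 1143/98.
Sum = Δs · [h(-1.5) + h(-15/14) + h(-9/14) + ...].
Sum ≈ 26.72449.

26.72449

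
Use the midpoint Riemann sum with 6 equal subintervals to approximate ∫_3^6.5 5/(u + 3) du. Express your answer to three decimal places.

Δu = (6.5 − 3)/6 = 7/12.
Midpoints: 79/24, 3.875, 107/24, 121/24, 5.625, 149/24.
f(79/24) = 120/151, f(3.875) = 8/11, f(107/24) = 120/179, f(121/24) = 120/193, f(5.625) = 40/69, f(149/24) = 120/221.
Sum = Δu · [f(79/24) + f(3.875) + f(107/24) + ...].
Sum ≈ 2.296.

2.296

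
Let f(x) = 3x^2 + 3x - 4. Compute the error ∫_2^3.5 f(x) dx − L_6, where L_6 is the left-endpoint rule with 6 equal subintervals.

Exact integral: ∫_2^3.5 f(x) dx = 41.25.
L_6 = 37.640625.
Error = 41.25 − 37.640625 = 3.609375.

3.609375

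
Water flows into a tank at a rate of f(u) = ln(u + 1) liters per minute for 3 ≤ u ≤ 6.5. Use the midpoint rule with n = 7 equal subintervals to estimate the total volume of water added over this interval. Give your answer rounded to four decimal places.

Δu = (6.5 − 3)/7 = 0.5.
Midpoints: 3.25, 3.75, 4.25, 4.75, 5.25, 5.75, 6.25.
f(3.25) ≈ 1.4469, f(3.75) ≈ 1.5581, f(4.25) ≈ 1.6582, f(4.75) ≈ 1.7492, f(5.25) ≈ 1.8326, f(5.75) ≈ 1.9095, f(6.25) ≈ 1.9810.
Sum = Δu · [f(3.25) + f(3.75) + f(4.25) + ...].
Sum ≈ 6.0678.

6.0678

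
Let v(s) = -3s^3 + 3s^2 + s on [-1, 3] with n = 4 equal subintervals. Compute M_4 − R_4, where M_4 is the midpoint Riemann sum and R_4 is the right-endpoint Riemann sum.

M_4 = -26.
R_4 = -60.
M_4 − R_4 = 34.

34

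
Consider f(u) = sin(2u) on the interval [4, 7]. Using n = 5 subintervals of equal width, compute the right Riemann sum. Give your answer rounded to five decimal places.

-0.12339

Δu = (7 − 4)/5 = 0.6.
Right endpoints: 4.6, 5.2, 5.8, 6.4, 7.
f(4.6) ≈ 0.22289, f(5.2) ≈ -0.82783, f(5.8) ≈ -0.82283, f(6.4) ≈ 0.23151, f(7) ≈ 0.99061.
Sum = Δu · [f(4.6) + f(5.2) + f(5.8) + f(6.4) + f(7)].
Sum ≈ -0.12339.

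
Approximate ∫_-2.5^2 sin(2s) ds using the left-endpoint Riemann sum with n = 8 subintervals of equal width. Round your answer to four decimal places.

0.9007

Δs = (2 − (-2.5))/8 = 0.5625.
Left endpoints: -2.5, -1.9375, -1.375, -0.8125, -0.25, 0.3125, 0.875, 1.4375.
f(-2.5) ≈ 0.9589, f(-1.9375) ≈ 0.6694, f(-1.375) ≈ -0.3817, f(-0.8125) ≈ -0.9985, f(-0.25) ≈ -0.4794, f(0.3125) ≈ 0.5851, f(0.875) ≈ 0.9840, f(1.4375) ≈ 0.2634.
Sum = Δs · [f(-2.5) + f(-1.9375) + f(-1.375) + ...].
Sum ≈ 0.9007.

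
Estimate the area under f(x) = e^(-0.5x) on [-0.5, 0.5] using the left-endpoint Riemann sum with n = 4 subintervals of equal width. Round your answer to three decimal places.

Δx = (0.5 − (-0.5))/4 = 0.25.
Left endpoints: -0.5, -0.25, 0, 0.25.
f(-0.5) ≈ 1.284, f(-0.25) ≈ 1.133, f(0) ≈ 1.000, f(0.25) ≈ 0.882.
Sum = Δx · [f(-0.5) + f(-0.25) + f(0) + f(0.25)].
Sum ≈ 1.075.

1.075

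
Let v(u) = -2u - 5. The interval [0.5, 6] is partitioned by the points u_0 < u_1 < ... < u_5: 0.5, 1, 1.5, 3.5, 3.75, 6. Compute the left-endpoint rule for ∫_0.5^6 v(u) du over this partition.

-53.625

Subinterval widths: 0.5, 0.5, 2, 0.25, 2.25.
Left endpoints: 0.5, 1, 1.5, 3.5, 3.75.
v(0.5) = -6, v(1) = -7, v(1.5) = -8, v(3.5) = -12, v(3.75) = -12.5.
Sum = Σ Δu_i · v(u_i).
Sum = -53.625.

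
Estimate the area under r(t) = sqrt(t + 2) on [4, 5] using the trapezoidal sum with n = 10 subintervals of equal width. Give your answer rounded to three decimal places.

Δt = (5 − 4)/10 = 0.1.
r(4) ≈ 2.449, r(4.1) ≈ 2.470, r(4.2) ≈ 2.490, r(4.3) ≈ 2.510, r(4.4) ≈ 2.530, r(4.5) ≈ 2.550, r(4.6) ≈ 2.569, r(4.7) ≈ 2.588, r(4.8) ≈ 2.608, r(4.9) ≈ 2.627, r(5) ≈ 2.646.
T_10 = (Δt/2)·[r(t_0) + 2r(t_1) + ... + 2r(t_{9}) + r(t_10)].
Sum ≈ 2.549.

2.549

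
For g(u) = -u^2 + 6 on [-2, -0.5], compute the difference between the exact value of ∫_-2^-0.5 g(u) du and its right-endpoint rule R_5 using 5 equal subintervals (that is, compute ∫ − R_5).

-0.54

Exact integral: ∫_-2^-0.5 g(u) du = 6.375.
R_5 = 6.915.
Error = 6.375 − 6.915 = -0.54.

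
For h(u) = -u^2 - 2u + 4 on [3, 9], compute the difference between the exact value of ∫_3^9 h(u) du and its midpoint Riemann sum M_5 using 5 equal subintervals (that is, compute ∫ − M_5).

-0.72

Exact integral: ∫_3^9 h(u) du = -282.
M_5 = -281.28.
Error = -282 − (-281.28) = -0.72.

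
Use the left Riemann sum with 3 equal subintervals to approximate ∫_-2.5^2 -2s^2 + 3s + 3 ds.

-22.5

Δs = (2 − (-2.5))/3 = 1.5.
Left endpoints: -2.5, -1, 0.5.
f(-2.5) = -17, f(-1) = -2, f(0.5) = 4.
Sum = Δs · [f(-2.5) + f(-1) + f(0.5)].
Sum = -22.5.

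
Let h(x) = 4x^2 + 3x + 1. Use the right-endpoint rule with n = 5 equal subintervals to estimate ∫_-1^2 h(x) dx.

26.52

Δx = (2 − (-1))/5 = 0.6.
Right endpoints: -0.4, 0.2, 0.8, 1.4, 2.
h(-0.4) = 0.44, h(0.2) = 1.76, h(0.8) = 5.96, h(1.4) = 13.04, h(2) = 23.
Sum = Δx · [h(-0.4) + h(0.2) + h(0.8) + h(1.4) + h(2)].
Sum = 26.52.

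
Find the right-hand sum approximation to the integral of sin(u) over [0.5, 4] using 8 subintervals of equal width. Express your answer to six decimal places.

1.236299

Δu = (4 − 0.5)/8 = 0.4375.
Right endpoints: 0.9375, 1.375, 1.8125, 2.25, 2.6875, 3.125, 3.5625, 4.
f(0.9375) ≈ 0.806081, f(1.375) ≈ 0.980893, f(1.8125) ≈ 0.970932, f(2.25) ≈ 0.778073, f(2.6875) ≈ 0.438647, f(3.125) ≈ 0.016592, f(3.5625) ≈ -0.408589, f(4) ≈ -0.756802.
Sum = Δu · [f(0.9375) + f(1.375) + f(1.8125) + ...].
Sum ≈ 1.236299.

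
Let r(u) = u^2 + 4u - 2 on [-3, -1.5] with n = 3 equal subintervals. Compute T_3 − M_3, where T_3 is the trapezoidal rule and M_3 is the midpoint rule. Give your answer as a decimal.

T_3 = -8.5625.
M_3 = -8.65625.
T_3 − M_3 = 0.09375.

0.09375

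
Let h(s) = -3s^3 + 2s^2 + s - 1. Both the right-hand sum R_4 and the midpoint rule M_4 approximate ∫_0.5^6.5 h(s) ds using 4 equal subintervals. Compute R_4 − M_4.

R_4 = -1757.25.
M_4 = -1107.5625.
R_4 − M_4 = -649.6875.

-649.6875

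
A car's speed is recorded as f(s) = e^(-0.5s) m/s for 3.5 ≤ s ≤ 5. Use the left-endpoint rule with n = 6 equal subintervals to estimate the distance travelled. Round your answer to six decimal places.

Δs = (5 − 3.5)/6 = 0.25.
Left endpoints: 3.5, 3.75, 4, 4.25, 4.5, 4.75.
f(3.5) ≈ 0.173774, f(3.75) ≈ 0.153355, f(4) ≈ 0.135335, f(4.25) ≈ 0.119433, f(4.5) ≈ 0.105399, f(4.75) ≈ 0.093014.
Sum = Δs · [f(3.5) + f(3.75) + f(4) + ...].
Sum ≈ 0.195078.

0.195078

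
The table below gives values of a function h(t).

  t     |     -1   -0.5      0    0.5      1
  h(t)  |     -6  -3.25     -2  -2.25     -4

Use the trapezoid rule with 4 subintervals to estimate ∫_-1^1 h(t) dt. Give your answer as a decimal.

-6.25

Δt = 0.5.
T_4 = (0.5/2)·[(-6) + 2·(-3.25) + 2·(-2) + 2·(-2.25) + (-4)] = -6.25.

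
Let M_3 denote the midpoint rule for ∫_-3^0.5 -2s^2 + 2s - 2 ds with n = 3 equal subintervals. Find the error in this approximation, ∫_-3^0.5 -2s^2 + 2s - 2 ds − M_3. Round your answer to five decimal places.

-0.79398

Exact integral: ∫_-3^0.5 f(s) ds ≈ -33.8333333.
M_3 ≈ -33.0393519.
Error ≈ -33.8333333 − (-33.0393519) ≈ -0.79398.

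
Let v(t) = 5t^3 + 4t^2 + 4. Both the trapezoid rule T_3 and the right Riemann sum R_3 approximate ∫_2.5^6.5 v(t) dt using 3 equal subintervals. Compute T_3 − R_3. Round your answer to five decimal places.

T_3 ≈ 2628.5740741.
R_3 ≈ 3587.9074074.
T_3 − R_3 ≈ -959.33333.

-959.33333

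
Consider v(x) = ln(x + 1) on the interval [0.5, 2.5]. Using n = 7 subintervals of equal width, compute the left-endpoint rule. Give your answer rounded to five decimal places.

Δx = (2.5 − 0.5)/7 = 2/7.
Left endpoints: 0.5, 11/14, 15/14, 19/14, 23/14, 27/14, 31/14.
v(0.5) ≈ 0.40547, v(11/14) ≈ 0.57982, v(15/14) ≈ 0.72824, v(19/14) ≈ 0.85745, v(23/14) ≈ 0.97186, v(27/14) ≈ 1.07451, v(31/14) ≈ 1.16761.
Sum = Δx · [v(0.5) + v(11/14) + v(15/14) + ...].
Sum ≈ 1.65284.

1.65284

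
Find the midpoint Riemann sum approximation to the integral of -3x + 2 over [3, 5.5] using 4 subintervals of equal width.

-26.875

Δx = (5.5 − 3)/4 = 0.625.
Midpoints: 3.3125, 3.9375, 4.5625, 5.1875.
f(3.3125) = -7.9375, f(3.9375) = -9.8125, f(4.5625) = -11.6875, f(5.1875) = -13.5625.
Sum = Δx · [f(3.3125) + f(3.9375) + f(4.5625) + f(5.1875)].
Sum = -26.875.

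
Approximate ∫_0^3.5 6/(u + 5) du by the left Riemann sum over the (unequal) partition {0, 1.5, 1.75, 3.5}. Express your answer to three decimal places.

3.586

Subinterval widths: 1.5, 0.25, 1.75.
Left endpoints: 0, 1.5, 1.75.
f(0) = 1.2, f(1.5) = 12/13, f(1.75) = 8/9.
Sum = Σ Δu_i · f(u_i).
Sum ≈ 3.586.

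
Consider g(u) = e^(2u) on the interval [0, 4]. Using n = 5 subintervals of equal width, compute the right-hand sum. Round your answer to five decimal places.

Δu = (4 − 0)/5 = 0.8.
Right endpoints: 0.8, 1.6, 2.4, 3.2, 4.
g(0.8) ≈ 4.95303, g(1.6) ≈ 24.53253, g(2.4) ≈ 121.51042, g(3.2) ≈ 601.84504, g(4) ≈ 2980.95799.
Sum = Δu · [g(0.8) + g(1.6) + g(2.4) + g(3.2) + g(4)].
Sum ≈ 2987.03920.

2987.03920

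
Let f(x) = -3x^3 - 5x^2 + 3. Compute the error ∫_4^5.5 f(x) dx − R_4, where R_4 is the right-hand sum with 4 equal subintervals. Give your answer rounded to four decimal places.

72.6240

Exact integral: ∫_4^5.5 f(x) dx = -660.421875.
R_4 ≈ -733.045898.
Error ≈ -660.421875 − (-733.045898) ≈ 72.6240.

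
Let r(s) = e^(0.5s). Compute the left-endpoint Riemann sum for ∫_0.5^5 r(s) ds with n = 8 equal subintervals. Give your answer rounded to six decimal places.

Δs = (5 − 0.5)/8 = 0.5625.
Left endpoints: 0.5, 1.0625, 1.625, 2.1875, 2.75, 3.3125, 3.875, 4.4375.
r(0.5) ≈ 1.284025, r(1.0625) ≈ 1.701057, r(1.625) ≈ 2.253535, r(2.1875) ≈ 2.985449, r(2.75) ≈ 3.955077, r(3.3125) ≈ 5.239625, r(3.875) ≈ 6.941376, r(4.4375) ≈ 9.195829.
Sum = Δs · [r(0.5) + r(1.0625) + r(1.625) + ...].
Sum ≈ 18.875235.

18.875235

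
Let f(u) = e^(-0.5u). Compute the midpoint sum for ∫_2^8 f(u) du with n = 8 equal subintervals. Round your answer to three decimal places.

Δu = (8 − 2)/8 = 0.75.
Midpoints: 2.375, 3.125, 3.875, 4.625, 5.375, 6.125, 6.875, 7.625.
f(2.375) ≈ 0.305, f(3.125) ≈ 0.210, f(3.875) ≈ 0.144, f(4.625) ≈ 0.099, f(5.375) ≈ 0.068, f(6.125) ≈ 0.047, f(6.875) ≈ 0.032, f(7.625) ≈ 0.022.
Sum = Δu · [f(2.375) + f(3.125) + f(3.875) + ...].
Sum ≈ 0.695.

0.695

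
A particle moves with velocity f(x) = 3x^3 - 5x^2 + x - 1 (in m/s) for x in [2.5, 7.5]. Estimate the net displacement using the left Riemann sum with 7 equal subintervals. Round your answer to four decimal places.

Δx = (7.5 − 2.5)/7 = 5/7.
Left endpoints: 2.5, 45/14, 55/14, 65/14, 75/14, 85/14, 95/14.
f(2.5) = 17.125, f(45/14) = 137701/2744, f(55/14) = 295411/2744, f(65/14) = 538121/2744, f(75/14) = 883831/2744, f(85/14) = 1350541/2744, f(95/14) = 1956251/2744.
Sum = Δx · [f(2.5) + f(45/14) + f(55/14) + ...].
Sum ≈ 1355.9056.

1355.9056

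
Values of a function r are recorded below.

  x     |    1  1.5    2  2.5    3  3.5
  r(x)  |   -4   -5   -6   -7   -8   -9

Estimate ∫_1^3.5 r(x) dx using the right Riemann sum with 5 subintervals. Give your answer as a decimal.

Δx = 0.5.
Sum = 0.5·[(-5) + (-6) + (-7) + (-8) + (-9)] = -17.5.

-17.5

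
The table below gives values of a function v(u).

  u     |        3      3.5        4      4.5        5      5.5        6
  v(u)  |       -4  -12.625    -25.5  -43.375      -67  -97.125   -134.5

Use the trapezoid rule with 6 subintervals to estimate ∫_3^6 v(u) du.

Δu = 0.5.
T_6 = (0.5/2)·[(-4) + 2·(-12.625) + 2·(-25.5) + 2·(-43.375) + 2·(-67) + 2·(-97.125) + (-134.5)] = -157.4375.

-157.4375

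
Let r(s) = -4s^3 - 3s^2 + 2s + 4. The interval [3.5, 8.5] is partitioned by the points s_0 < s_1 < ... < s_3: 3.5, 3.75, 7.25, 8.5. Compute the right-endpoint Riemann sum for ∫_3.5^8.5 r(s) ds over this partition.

Subinterval widths: 0.25, 3.5, 1.25.
Right endpoints: 3.75, 7.25, 8.5.
r(3.75) = -241.625, r(7.25) = -1663.5, r(8.5) = -2652.25.
Sum = Σ Δs_i · r(s_i).
Sum = -9197.96875.

-9197.96875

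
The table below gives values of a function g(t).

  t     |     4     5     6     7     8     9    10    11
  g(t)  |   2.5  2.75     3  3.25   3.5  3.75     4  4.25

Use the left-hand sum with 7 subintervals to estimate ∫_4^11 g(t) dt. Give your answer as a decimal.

22.75

Δt = 1.
Sum = 1·[2.5 + 2.75 + 3 + 3.25 + 3.5 + 3.75 + 4] = 22.75.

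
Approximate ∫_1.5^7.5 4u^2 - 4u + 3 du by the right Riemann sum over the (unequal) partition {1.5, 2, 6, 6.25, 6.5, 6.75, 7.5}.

Subinterval widths: 0.5, 4, 0.25, 0.25, 0.25, 0.75.
Right endpoints: 2, 6, 6.25, 6.5, 6.75, 7.5.
f(2) = 11, f(6) = 123, f(6.25) = 134.25, f(6.5) = 146, f(6.75) = 158.25, f(7.5) = 198.
Sum = Σ Δu_i · f(u_i).
Sum = 755.625.

755.625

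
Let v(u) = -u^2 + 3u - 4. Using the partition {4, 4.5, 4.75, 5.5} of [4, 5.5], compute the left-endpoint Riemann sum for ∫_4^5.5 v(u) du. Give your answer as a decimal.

Subinterval widths: 0.5, 0.25, 0.75.
Left endpoints: 4, 4.5, 4.75.
v(4) = -8, v(4.5) = -10.75, v(4.75) = -12.3125.
Sum = Σ Δu_i · v(u_i).
Sum = -15.921875.

-15.921875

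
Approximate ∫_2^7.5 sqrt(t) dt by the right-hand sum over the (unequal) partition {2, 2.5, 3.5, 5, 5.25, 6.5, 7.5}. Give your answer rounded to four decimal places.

Subinterval widths: 0.5, 1, 1.5, 0.25, 1.25, 1.
Right endpoints: 2.5, 3.5, 5, 5.25, 6.5, 7.5.
f(2.5) ≈ 1.5811, f(3.5) ≈ 1.8708, f(5) ≈ 2.2361, f(5.25) ≈ 2.2913, f(6.5) ≈ 2.5495, f(7.5) ≈ 2.7386.
Sum = Σ Δt_i · f(t_i).
Sum ≈ 12.5138.

12.5138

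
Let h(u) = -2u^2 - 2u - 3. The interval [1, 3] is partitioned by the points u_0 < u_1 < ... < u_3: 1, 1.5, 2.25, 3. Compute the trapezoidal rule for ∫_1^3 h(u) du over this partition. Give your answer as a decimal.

-31.65625

Subinterval widths: 0.5, 0.75, 0.75.
h(1) = -7, h(1.5) = -10.5, h(2.25) = -17.625, h(3) = -27.
On each subinterval the trapezoid contributes (Δu_i/2)·[h(u_{i-1}) + h(u_i)].
Sum = -31.65625.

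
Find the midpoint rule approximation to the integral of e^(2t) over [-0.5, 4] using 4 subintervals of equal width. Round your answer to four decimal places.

1216.8701

Δt = (4 − (-0.5))/4 = 1.125.
Midpoints: 0.0625, 1.1875, 2.3125, 3.4375.
f(0.0625) ≈ 1.1331, f(1.1875) ≈ 10.7510, f(2.3125) ≈ 102.0028, f(3.4375) ≈ 967.7754.
Sum = Δt · [f(0.0625) + f(1.1875) + f(2.3125) + f(3.4375)].
Sum ≈ 1216.8701.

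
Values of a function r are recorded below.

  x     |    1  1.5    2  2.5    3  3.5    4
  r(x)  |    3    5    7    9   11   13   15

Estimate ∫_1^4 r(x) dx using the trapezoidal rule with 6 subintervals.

27

Δx = 0.5.
T_6 = (0.5/2)·[3 + 2·5 + 2·7 + 2·9 + 2·11 + 2·13 + 15] = 27.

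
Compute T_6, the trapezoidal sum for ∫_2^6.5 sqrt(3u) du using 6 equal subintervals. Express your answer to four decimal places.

15.8568

Δu = (6.5 − 2)/6 = 0.75.
f(2) ≈ 2.4495, f(2.75) ≈ 2.8723, f(3.5) ≈ 3.2404, f(4.25) ≈ 3.5707, f(5) ≈ 3.8730, f(5.75) ≈ 4.1533, f(6.5) ≈ 4.4159.
T_6 = (Δu/2)·[f(u_0) + 2f(u_1) + ... + 2f(u_{5}) + f(u_6)].
Sum ≈ 15.8568.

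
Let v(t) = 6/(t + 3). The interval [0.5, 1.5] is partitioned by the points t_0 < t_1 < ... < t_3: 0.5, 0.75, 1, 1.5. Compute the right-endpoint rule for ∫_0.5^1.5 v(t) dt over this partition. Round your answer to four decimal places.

Subinterval widths: 0.25, 0.25, 0.5.
Right endpoints: 0.75, 1, 1.5.
v(0.75) = 1.6, v(1) = 1.5, v(1.5) = 4/3.
Sum = Σ Δt_i · v(t_i).
Sum ≈ 1.4417.

1.4417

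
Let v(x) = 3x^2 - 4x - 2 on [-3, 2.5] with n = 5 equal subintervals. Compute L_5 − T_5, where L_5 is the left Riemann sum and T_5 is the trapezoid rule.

L_5 = 57.09.
T_5 = 40.4525.
L_5 − T_5 = 16.6375.

16.6375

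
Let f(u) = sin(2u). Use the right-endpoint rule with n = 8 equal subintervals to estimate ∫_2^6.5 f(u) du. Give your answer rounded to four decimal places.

-0.3654

Δu = (6.5 − 2)/8 = 0.5625.
Right endpoints: 2.5625, 3.125, 3.6875, 4.25, 4.8125, 5.375, 5.9375, 6.5.
f(2.5625) ≈ -0.9161, f(3.125) ≈ -0.0332, f(3.6875) ≈ 0.8875, f(4.25) ≈ 0.7985, f(4.8125) ≈ -0.1989, f(5.375) ≈ -0.9700, f(5.9375) ≈ -0.6376, f(6.5) ≈ 0.4202.
Sum = Δu · [f(2.5625) + f(3.125) + f(3.6875) + ...].
Sum ≈ -0.3654.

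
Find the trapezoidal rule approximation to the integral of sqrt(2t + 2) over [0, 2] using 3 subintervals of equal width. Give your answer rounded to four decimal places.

3.9452

Δt = (2 − 0)/3 = 2/3.
f(0) ≈ 1.4142, f(2/3) ≈ 1.8257, f(4/3) ≈ 2.1602, f(2) ≈ 2.4495.
T_3 = (Δt/2)·[f(t_0) + 2f(t_1) + 2f(t_2) + f(t_3)].
Sum ≈ 3.9452.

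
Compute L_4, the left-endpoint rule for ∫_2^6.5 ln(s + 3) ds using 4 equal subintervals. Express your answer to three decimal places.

8.469

Δs = (6.5 − 2)/4 = 1.125.
Left endpoints: 2, 3.125, 4.25, 5.375.
f(2) ≈ 1.609, f(3.125) ≈ 1.812, f(4.25) ≈ 1.981, f(5.375) ≈ 2.125.
Sum = Δs · [f(2) + f(3.125) + f(4.25) + f(5.375)].
Sum ≈ 8.469.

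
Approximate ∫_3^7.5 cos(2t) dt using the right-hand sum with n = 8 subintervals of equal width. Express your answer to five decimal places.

-0.06895

Δt = (7.5 − 3)/8 = 0.5625.
Right endpoints: 3.5625, 4.125, 4.6875, 5.25, 5.8125, 6.375, 6.9375, 7.5.
f(3.5625) ≈ 0.66611, f(4.125) ≈ -0.38575, f(4.6875) ≈ -0.99876, f(5.25) ≈ -0.47554, f(5.8125) ≈ 0.58868, f(6.375) ≈ 0.98319, f(6.9375) ≈ 0.25917, f(7.5) ≈ -0.75969.
Sum = Δt · [f(3.5625) + f(4.125) + f(4.6875) + ...].
Sum ≈ -0.06895.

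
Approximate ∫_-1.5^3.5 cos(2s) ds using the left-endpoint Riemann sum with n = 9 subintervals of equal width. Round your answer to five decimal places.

Δs = (3.5 − (-1.5))/9 = 5/9.
Left endpoints: -1.5, -17/18, -7/18, 1/6, 13/18, 23/18, 11/6, 43/18, 53/18.
f(-1.5) ≈ -0.98999, f(-17/18) ≈ -0.31276, f(-7/18) ≈ 0.71247, f(1/6) ≈ 0.94496, f(13/18) ≈ 0.12602, f(23/18) ≈ -0.83314, f(11/6) ≈ -0.86529, f(43/18) ≈ 0.06534, f(53/18) ≈ 0.92327.
Sum = Δs · [f(-1.5) + f(-17/18) + f(-7/18) + ...].
Sum ≈ -0.12729.

-0.12729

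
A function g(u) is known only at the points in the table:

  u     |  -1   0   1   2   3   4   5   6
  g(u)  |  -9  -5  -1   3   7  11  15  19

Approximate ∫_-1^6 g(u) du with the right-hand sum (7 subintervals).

49

Δu = 1.
Sum = 1·[(-5) + (-1) + 3 + 7 + 11 + 15 + 19] = 49.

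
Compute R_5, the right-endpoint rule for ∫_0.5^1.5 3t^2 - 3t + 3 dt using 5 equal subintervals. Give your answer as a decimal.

Δt = (1.5 − 0.5)/5 = 0.2.
Right endpoints: 0.7, 0.9, 1.1, 1.3, 1.5.
f(0.7) = 2.37, f(0.9) = 2.73, f(1.1) = 3.33, f(1.3) = 4.17, f(1.5) = 5.25.
Sum = Δt · [f(0.7) + f(0.9) + f(1.1) + f(1.3) + f(1.5)].
Sum = 3.57.

3.57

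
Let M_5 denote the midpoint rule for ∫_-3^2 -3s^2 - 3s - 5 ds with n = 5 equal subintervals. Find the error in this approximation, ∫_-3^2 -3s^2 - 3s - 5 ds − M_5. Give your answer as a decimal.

Exact integral: ∫_-3^2 f(s) ds = -52.5.
M_5 = -51.25.
Error = -52.5 − (-51.25) = -1.25.

-1.25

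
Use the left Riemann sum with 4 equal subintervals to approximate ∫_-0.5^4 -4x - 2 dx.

Δx = (4 − (-0.5))/4 = 1.125.
Left endpoints: -0.5, 0.625, 1.75, 2.875.
f(-0.5) = 0, f(0.625) = -4.5, f(1.75) = -9, f(2.875) = -13.5.
Sum = Δx · [f(-0.5) + f(0.625) + f(1.75) + f(2.875)].
Sum = -30.375.

-30.375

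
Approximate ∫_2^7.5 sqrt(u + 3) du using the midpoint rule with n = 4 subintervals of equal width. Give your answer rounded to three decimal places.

15.234

Δu = (7.5 − 2)/4 = 1.375.
Midpoints: 2.6875, 4.0625, 5.4375, 6.8125.
f(2.6875) ≈ 2.385, f(4.0625) ≈ 2.658, f(5.4375) ≈ 2.905, f(6.8125) ≈ 3.132.
Sum = Δu · [f(2.6875) + f(4.0625) + f(5.4375) + f(6.8125)].
Sum ≈ 15.234.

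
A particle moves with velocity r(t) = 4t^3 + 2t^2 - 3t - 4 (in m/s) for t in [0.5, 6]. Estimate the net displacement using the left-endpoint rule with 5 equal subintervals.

904.53

Δt = (6 − 0.5)/5 = 1.1.
Left endpoints: 0.5, 1.6, 2.7, 3.8, 4.9.
r(0.5) = -4.5, r(1.6) = 12.704, r(2.7) = 81.212, r(3.8) = 232.968, r(4.9) = 499.916.
Sum = Δt · [r(0.5) + r(1.6) + r(2.7) + r(3.8) + r(4.9)].
Sum = 904.53.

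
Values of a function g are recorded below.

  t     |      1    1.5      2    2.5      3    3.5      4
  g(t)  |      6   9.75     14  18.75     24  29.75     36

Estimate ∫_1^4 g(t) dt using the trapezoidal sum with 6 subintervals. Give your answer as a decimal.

58.625

Δt = 0.5.
T_6 = (0.5/2)·[6 + 2·9.75 + 2·14 + 2·18.75 + 2·24 + 2·29.75 + 36] = 58.625.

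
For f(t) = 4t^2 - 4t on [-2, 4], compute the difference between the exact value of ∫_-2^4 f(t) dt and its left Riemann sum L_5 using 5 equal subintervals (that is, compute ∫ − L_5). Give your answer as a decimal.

Exact integral: ∫_-2^4 f(t) dt = 72.
L_5 = 63.36.
Error = 72 − 63.36 = 8.64.

8.64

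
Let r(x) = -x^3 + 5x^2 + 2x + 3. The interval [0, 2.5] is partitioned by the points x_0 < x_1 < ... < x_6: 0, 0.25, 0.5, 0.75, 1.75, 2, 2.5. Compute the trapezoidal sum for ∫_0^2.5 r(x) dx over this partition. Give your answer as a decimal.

Subinterval widths: 0.25, 0.25, 0.25, 1, 0.25, 0.5.
r(0) = 3, r(0.25) = 3.796875, r(0.5) = 5.125, r(0.75) = 6.890625, r(1.75) = 16.453125, r(2) = 19, r(2.5) = 23.625.
On each subinterval the trapezoid contributes (Δx_i/2)·[r(x_{i-1}) + r(x_i)].
Sum = 30.2265625.

30.2265625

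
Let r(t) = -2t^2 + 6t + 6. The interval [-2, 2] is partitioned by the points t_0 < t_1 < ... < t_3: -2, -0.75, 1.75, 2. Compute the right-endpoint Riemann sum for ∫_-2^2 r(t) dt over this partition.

28.90625

Subinterval widths: 1.25, 2.5, 0.25.
Right endpoints: -0.75, 1.75, 2.
r(-0.75) = 0.375, r(1.75) = 10.375, r(2) = 10.
Sum = Σ Δt_i · r(t_i).
Sum = 28.90625.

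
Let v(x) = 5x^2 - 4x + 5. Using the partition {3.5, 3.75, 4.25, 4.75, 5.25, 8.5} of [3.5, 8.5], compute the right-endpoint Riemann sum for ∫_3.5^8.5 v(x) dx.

Subinterval widths: 0.25, 0.5, 0.5, 0.5, 3.25.
Right endpoints: 3.75, 4.25, 4.75, 5.25, 8.5.
v(3.75) = 60.3125, v(4.25) = 78.3125, v(4.75) = 98.8125, v(5.25) = 121.8125, v(8.5) = 332.25.
Sum = Σ Δx_i · v(x_i).
Sum = 1244.359375.

1244.359375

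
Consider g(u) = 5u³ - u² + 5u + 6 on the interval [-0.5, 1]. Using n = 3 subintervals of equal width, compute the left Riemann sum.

8.75

Δu = (1 − (-0.5))/3 = 0.5.
Left endpoints: -0.5, 0, 0.5.
g(-0.5) = 2.625, g(0) = 6, g(0.5) = 8.875.
Sum = Δu · [g(-0.5) + g(0) + g(0.5)].
Sum = 8.75.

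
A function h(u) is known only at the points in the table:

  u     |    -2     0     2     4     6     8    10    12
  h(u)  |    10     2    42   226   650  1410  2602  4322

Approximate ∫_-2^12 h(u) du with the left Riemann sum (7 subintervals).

9884

Δu = 2.
Sum = 2·[10 + 2 + 42 + 226 + 650 + 1410 + 2602] = 9884.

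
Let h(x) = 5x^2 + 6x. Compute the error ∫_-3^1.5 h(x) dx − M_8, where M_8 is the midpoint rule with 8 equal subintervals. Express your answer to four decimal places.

Exact integral: ∫_-3^1.5 h(x) dx = 30.375.
M_8 ≈ 29.781738.
Error ≈ 30.375 − 29.781738 ≈ 0.5933.

0.5933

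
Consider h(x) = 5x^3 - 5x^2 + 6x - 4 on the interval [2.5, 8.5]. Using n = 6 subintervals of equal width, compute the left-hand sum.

Δx = (8.5 − 2.5)/6 = 1.
Left endpoints: 2.5, 3.5, 4.5, 5.5, 6.5, 7.5.
h(2.5) = 57.875, h(3.5) = 170.125, h(4.5) = 377.375, h(5.5) = 709.625, h(6.5) = 1196.875, h(7.5) = 1869.125.
Sum = Δx · [h(2.5) + h(3.5) + h(4.5) + ...].
Sum = 4381.

4381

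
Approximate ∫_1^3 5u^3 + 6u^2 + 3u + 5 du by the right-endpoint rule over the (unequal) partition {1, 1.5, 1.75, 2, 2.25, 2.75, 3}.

Subinterval widths: 0.5, 0.25, 0.25, 0.25, 0.5, 0.25.
Right endpoints: 1.5, 1.75, 2, 2.25, 2.75, 3.
f(1.5) = 39.875, f(1.75) = 55.421875, f(2) = 75, f(2.25) = 99.078125, f(2.75) = 162.609375, f(3) = 203.
Sum = Σ Δu_i · f(u_i).
Sum = 209.3671875.

209.3671875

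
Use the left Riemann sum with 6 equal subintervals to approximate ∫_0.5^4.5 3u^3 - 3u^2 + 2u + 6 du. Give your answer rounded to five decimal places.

192.61111

Δu = (4.5 − 0.5)/6 = 2/3.
Left endpoints: 0.5, 7/6, 11/6, 2.5, 19/6, 23/6.
f(0.5) = 6.625, f(7/6) = 649/72, f(11/6) = 1301/72, f(2.5) = 39.125, f(19/6) = 5581/72, f(23/6) = 9977/72.
Sum = Δu · [f(0.5) + f(7/6) + f(11/6) + ...].
Sum ≈ 192.61111.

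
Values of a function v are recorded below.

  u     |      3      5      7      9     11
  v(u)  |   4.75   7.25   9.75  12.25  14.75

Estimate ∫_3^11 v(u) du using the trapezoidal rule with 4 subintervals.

78

Δu = 2.
T_4 = (2/2)·[4.75 + 2·7.25 + 2·9.75 + 2·12.25 + 14.75] = 78.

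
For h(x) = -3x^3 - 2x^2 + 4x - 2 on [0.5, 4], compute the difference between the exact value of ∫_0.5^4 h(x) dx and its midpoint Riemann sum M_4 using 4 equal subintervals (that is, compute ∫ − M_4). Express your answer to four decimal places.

Exact integral: ∫_0.5^4 h(x) dx ≈ -210.036458.
M_4 ≈ -205.067871.
Error ≈ -210.036458 − (-205.067871) ≈ -4.9686.

-4.9686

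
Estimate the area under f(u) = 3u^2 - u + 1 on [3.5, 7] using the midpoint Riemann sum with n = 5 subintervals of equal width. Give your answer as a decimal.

284.82125

Δu = (7 − 3.5)/5 = 0.7.
Midpoints: 3.85, 4.55, 5.25, 5.95, 6.65.
f(3.85) = 41.6175, f(4.55) = 58.5575, f(5.25) = 78.4375, f(5.95) = 101.2575, f(6.65) = 127.0175.
Sum = Δu · [f(3.85) + f(4.55) + f(5.25) + f(5.95) + f(6.65)].
Sum = 284.82125.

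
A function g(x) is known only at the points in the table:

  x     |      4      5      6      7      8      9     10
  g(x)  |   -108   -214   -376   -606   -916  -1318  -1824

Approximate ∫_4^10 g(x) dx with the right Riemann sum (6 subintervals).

Δx = 1.
Sum = 1·[(-214) + (-376) + (-606) + (-916) + (-1318) + (-1824)] = -5254.

-5254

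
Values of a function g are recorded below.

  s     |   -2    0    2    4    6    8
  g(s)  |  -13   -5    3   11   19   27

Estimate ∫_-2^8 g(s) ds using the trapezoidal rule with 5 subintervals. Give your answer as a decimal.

Δs = 2.
T_5 = (2/2)·[(-13) + 2·(-5) + 2·3 + 2·11 + 2·19 + 27] = 70.

70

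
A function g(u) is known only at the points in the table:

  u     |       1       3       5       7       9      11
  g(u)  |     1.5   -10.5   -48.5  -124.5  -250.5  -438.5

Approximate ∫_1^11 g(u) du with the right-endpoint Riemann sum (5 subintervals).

-1745

Δu = 2.
Sum = 2·[(-10.5) + (-48.5) + (-124.5) + (-250.5) + (-438.5)] = -1745.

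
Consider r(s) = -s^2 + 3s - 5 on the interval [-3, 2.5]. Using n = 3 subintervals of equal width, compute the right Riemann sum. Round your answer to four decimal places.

Δs = (2.5 − (-3))/3 = 11/6.
Right endpoints: -7/6, 2/3, 2.5.
r(-7/6) = -355/36, r(2/3) = -31/9, r(2.5) = -3.75.
Sum = Δs · [r(-7/6) + r(2/3) + r(2.5)].
Sum ≈ -31.2685.

-31.2685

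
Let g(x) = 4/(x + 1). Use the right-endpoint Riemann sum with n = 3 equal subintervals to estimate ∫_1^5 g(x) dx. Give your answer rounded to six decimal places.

3.631746

Δx = (5 − 1)/3 = 4/3.
Right endpoints: 7/3, 11/3, 5.
g(7/3) = 1.2, g(11/3) = 6/7, g(5) = 2/3.
Sum = Δx · [g(7/3) + g(11/3) + g(5)].
Sum ≈ 3.631746.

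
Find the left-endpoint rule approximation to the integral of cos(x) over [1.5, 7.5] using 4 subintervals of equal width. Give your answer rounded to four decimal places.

-0.2548

Δx = (7.5 − 1.5)/4 = 1.5.
Left endpoints: 1.5, 3, 4.5, 6.
f(1.5) ≈ 0.0707, f(3) ≈ -0.9900, f(4.5) ≈ -0.2108, f(6) ≈ 0.9602.
Sum = Δx · [f(1.5) + f(3) + f(4.5) + f(6)].
Sum ≈ -0.2548.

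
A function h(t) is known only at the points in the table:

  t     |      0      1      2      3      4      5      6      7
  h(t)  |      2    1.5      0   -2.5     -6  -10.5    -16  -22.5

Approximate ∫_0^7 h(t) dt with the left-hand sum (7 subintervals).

-31.5

Δt = 1.
Sum = 1·[2 + 1.5 + 0 + (-2.5) + (-6) + (-10.5) + (-16)] = -31.5.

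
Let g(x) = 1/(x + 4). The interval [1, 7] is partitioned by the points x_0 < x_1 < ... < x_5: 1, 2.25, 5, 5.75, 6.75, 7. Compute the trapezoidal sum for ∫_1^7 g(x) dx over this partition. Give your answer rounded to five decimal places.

0.79869

Subinterval widths: 1.25, 2.75, 0.75, 1, 0.25.
g(1) = 0.2, g(2.25) = 0.16, g(5) = 1/9, g(5.75) = 4/39, g(6.75) = 4/43, g(7) = 1/11.
On each subinterval the trapezoid contributes (Δx_i/2)·[g(x_{i-1}) + g(x_i)].
Sum ≈ 0.79869.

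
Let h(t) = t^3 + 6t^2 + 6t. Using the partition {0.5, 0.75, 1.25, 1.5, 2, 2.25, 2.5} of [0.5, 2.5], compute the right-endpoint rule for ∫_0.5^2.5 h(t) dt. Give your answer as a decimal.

70.8046875

Subinterval widths: 0.25, 0.5, 0.25, 0.5, 0.25, 0.25.
Right endpoints: 0.75, 1.25, 1.5, 2, 2.25, 2.5.
h(0.75) = 8.296875, h(1.25) = 18.828125, h(1.5) = 25.875, h(2) = 44, h(2.25) = 55.265625, h(2.5) = 68.125.
Sum = Σ Δt_i · h(t_i).
Sum = 70.8046875.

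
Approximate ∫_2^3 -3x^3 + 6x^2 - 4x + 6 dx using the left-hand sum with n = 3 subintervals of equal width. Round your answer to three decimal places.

-9.889

Δx = (3 − 2)/3 = 1/3.
Left endpoints: 2, 7/3, 8/3.
f(2) = -2, f(7/3) = -79/9, f(8/3) = -170/9.
Sum = Δx · [f(2) + f(7/3) + f(8/3)].
Sum ≈ -9.889.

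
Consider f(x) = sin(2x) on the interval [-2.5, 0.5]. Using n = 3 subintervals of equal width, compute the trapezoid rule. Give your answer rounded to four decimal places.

Δx = (0.5 − (-2.5))/3 = 1.
f(-2.5) ≈ 0.9589, f(-1.5) ≈ -0.1411, f(-0.5) ≈ -0.8415, f(0.5) ≈ 0.8415.
T_3 = (Δx/2)·[f(x_0) + 2f(x_1) + 2f(x_2) + f(x_3)].
Sum ≈ -0.0824.

-0.0824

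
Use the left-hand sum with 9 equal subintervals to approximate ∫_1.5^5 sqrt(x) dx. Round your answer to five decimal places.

Δx = (5 − 1.5)/9 = 7/18.
Left endpoints: 1.5, 17/9, 41/18, 8/3, 55/18, 31/9, 23/6, 38/9, 83/18.
f(1.5) ≈ 1.22474, f(17/9) ≈ 1.37437, f(41/18) ≈ 1.50923, f(8/3) ≈ 1.63299, f(55/18) ≈ 1.74801, f(31/9) ≈ 1.85592, f(23/6) ≈ 1.95789, f(38/9) ≈ 2.05480, f(83/18) ≈ 2.14735.
Sum = Δx · [f(1.5) + f(17/9) + f(41/18) + ...].
Sum ≈ 6.02985.

6.02985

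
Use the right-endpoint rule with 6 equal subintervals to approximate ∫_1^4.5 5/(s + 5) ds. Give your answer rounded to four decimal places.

Δs = (4.5 − 1)/6 = 7/12.
Right endpoints: 19/12, 13/6, 2.75, 10/3, 47/12, 4.5.
f(19/12) = 60/79, f(13/6) = 30/43, f(2.75) = 20/31, f(10/3) = 0.6, f(47/12) = 60/107, f(4.5) = 10/19.
Sum = Δs · [f(19/12) + f(13/6) + f(2.75) + ...].
Sum ≈ 2.2105.

2.2105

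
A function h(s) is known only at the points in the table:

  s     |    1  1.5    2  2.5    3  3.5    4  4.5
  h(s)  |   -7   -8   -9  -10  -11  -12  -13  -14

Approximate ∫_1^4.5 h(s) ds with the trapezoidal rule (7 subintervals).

-36.75

Δs = 0.5.
T_7 = (0.5/2)·[(-7) + 2·(-8) + 2·(-9) + 2·(-10) + 2·(-11) + 2·(-12) + 2·(-13) + (-14)] = -36.75.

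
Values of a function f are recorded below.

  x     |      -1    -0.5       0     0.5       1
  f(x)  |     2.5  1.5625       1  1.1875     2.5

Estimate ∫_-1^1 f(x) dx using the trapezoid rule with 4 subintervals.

Δx = 0.5.
T_4 = (0.5/2)·[2.5 + 2·1.5625 + 2·1 + 2·1.1875 + 2.5] = 3.125.

3.125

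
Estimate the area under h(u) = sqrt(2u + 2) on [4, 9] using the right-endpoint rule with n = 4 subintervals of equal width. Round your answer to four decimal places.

20.0799

Δu = (9 − 4)/4 = 1.25.
Right endpoints: 5.25, 6.5, 7.75, 9.
h(5.25) ≈ 3.5355, h(6.5) ≈ 3.8730, h(7.75) ≈ 4.1833, h(9) ≈ 4.4721.
Sum = Δu · [h(5.25) + h(6.5) + h(7.75) + h(9)].
Sum ≈ 20.0799.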